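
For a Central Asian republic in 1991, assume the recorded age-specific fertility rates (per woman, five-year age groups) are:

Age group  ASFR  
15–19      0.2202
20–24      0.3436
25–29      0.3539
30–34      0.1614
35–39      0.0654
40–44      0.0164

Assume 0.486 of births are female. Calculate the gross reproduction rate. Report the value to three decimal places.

2.821

Proportion female at birth = 0.486.
Sum of ASFRs = 0.2202 + 0.3436 + 0.3539 + 0.1614 + 0.0654 + 0.0164 = 1.1609
TFR = 5 × 1.1609 = 5.8045
GRR = 0.486 × 5.8045 = 2.82099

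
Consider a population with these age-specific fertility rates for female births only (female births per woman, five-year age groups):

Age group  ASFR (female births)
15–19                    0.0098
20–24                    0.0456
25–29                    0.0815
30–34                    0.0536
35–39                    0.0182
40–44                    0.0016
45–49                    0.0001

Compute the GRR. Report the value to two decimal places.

1.05

Sum of female ASFRs = 0.0098 + 0.0456 + 0.0815 + 0.0536 + 0.0182 + 0.0016 + 0.0001 = 0.2104
GRR = 5 × 0.2104 = 1.052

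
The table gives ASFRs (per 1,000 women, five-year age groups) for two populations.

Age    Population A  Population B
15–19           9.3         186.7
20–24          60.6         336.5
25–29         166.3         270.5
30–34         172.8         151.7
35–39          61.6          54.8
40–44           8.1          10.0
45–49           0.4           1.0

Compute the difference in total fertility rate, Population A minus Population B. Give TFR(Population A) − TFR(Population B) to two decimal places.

Population A:
  Sum of ASFRs = 9.3 + 60.6 + 166.3 + 172.8 + 61.6 + 8.1 + 0.4 = 479.1
  TFR = 5 × 479.1 / 1000 = 2.3955
Population B:
  Sum of ASFRs = 186.7 + 336.5 + 270.5 + 151.7 + 54.8 + 10.0 + 1.0 = 1011.2
  TFR = 5 × 1011.2 / 1000 = 5.056
Difference = 2.3955 − 5.056 = -2.6605

-2.66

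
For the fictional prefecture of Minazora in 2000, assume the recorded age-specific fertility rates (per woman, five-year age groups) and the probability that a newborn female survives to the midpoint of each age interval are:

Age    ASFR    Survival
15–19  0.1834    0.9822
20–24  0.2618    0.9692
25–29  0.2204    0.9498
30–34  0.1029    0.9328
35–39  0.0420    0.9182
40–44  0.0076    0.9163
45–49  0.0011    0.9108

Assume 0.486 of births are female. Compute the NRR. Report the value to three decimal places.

Proportion female at birth = 0.486.
Weighting each age-specific rate by interval width and survival:
  15–19: 5 × 0.1834 × 0.9822 = 0.90068
  20–24: 5 × 0.2618 × 0.9692 = 1.26868
  25–29: 5 × 0.2204 × 0.9498 = 1.04668
  30–34: 5 × 0.1029 × 0.9328 = 0.47993
  35–39: 5 × 0.0420 × 0.9182 = 0.19282
  40–44: 5 × 0.0076 × 0.9163 = 0.03482
  45–49: 5 × 0.0011 × 0.9108 = 0.00501
Sum = 3.92862
NRR = 0.486 × 3.92862 = 1.90931
NRR > 1, so each generation more than replaces itself.

1.909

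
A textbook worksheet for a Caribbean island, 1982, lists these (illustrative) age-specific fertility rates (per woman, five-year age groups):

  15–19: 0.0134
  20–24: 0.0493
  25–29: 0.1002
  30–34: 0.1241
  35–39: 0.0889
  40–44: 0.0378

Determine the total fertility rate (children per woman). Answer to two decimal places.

Sum of ASFRs = 0.0134 + 0.0493 + 0.1002 + 0.1241 + 0.0889 + 0.0378 = 0.4137
TFR = 5 × 0.4137 = 2.0685

2.07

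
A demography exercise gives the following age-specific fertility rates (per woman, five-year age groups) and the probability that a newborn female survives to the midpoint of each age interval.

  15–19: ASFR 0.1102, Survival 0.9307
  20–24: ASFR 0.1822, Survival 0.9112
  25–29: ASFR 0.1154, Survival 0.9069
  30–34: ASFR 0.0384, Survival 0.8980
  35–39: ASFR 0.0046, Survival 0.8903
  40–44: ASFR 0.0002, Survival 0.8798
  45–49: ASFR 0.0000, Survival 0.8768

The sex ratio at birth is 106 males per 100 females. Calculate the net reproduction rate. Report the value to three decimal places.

1.000

Proportion female at birth = 100 / (100 + 106) = 0.48544.
Per-age-group product (5 × ASFR × survival probability):
  15–19: 5 × 0.1102 × 0.9307 = 0.51282
  20–24: 5 × 0.1822 × 0.9112 = 0.83010
  25–29: 5 × 0.1154 × 0.9069 = 0.52328
  30–34: 5 × 0.0384 × 0.8980 = 0.17242
  35–39: 5 × 0.0046 × 0.8903 = 0.02048
  40–44: 5 × 0.0002 × 0.8798 = 0.00088
  45–49: 5 × 0.0000 × 0.8768 = 0.00000
Sum = 2.05998
NRR = 0.48544 × 2.05998 = 1.00000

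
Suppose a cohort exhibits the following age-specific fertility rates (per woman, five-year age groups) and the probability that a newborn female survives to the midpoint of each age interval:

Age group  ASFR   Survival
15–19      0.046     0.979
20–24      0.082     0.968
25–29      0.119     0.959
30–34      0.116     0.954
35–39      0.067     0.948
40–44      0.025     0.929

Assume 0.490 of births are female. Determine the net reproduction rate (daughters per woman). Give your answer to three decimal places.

Proportion female at birth = 0.490.
Survival-weighted fertility by age (5·fₓ·Sₓ):
  15–19: 5 × 0.046 × 0.979 = 0.22517
  20–24: 5 × 0.082 × 0.968 = 0.39688
  25–29: 5 × 0.119 × 0.959 = 0.57061
  30–34: 5 × 0.116 × 0.954 = 0.55332
  35–39: 5 × 0.067 × 0.948 = 0.31758
  40–44: 5 × 0.025 × 0.929 = 0.11613
Sum = 2.17969
NRR = 0.490 × 2.17969 = 1.06805
NRR > 1, so each generation more than replaces itself.

1.068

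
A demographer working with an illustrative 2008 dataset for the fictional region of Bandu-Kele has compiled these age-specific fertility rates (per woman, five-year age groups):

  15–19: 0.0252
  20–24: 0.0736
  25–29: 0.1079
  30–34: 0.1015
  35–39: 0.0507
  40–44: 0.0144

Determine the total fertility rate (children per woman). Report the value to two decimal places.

1.87

Sum of ASFRs = 0.0252 + 0.0736 + 0.1079 + 0.1015 + 0.0507 + 0.0144 = 0.3733
TFR = 5 × 0.3733 = 1.8665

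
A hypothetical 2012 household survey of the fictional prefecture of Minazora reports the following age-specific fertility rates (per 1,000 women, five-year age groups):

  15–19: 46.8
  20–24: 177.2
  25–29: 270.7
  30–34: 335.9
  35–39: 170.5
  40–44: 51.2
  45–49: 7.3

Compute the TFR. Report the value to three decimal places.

5.298

Sum of ASFRs = 46.8 + 177.2 + 270.7 + 335.9 + 170.5 + 51.2 + 7.3 = 1059.6
TFR = 5 × 1059.6 / 1000 = 5.298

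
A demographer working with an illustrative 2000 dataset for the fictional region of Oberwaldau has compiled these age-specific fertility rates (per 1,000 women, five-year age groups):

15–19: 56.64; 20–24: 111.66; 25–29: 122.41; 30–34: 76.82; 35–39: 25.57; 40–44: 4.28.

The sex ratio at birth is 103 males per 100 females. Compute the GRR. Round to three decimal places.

Proportion female at birth = 100 / (100 + 103) = 0.49261.
Sum of ASFRs = 56.64 + 111.66 + 122.41 + 76.82 + 25.57 + 4.28 = 397.38
TFR = 5 × 397.38 / 1000 = 1.9869
GRR = 0.49261 × 1.9869 = 0.97877

0.979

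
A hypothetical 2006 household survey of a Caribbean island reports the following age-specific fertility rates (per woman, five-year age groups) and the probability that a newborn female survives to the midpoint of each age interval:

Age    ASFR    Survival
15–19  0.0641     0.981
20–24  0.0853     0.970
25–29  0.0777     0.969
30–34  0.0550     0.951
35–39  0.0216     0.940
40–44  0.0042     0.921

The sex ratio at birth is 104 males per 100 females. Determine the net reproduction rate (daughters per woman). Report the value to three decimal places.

0.729

Proportion female at birth = 100 / (100 + 104) = 0.49020.
Per-age-group product (5 × ASFR × survival probability):
  15–19: 5 × 0.0641 × 0.981 = 0.31441
  20–24: 5 × 0.0853 × 0.970 = 0.41371
  25–29: 5 × 0.0777 × 0.969 = 0.37646
  30–34: 5 × 0.0550 × 0.951 = 0.26153
  35–39: 5 × 0.0216 × 0.940 = 0.10152
  40–44: 5 × 0.0042 × 0.921 = 0.01934
Sum = 1.48697
NRR = 0.49020 × 1.48697 = 0.72891
An NRR under 1 implies long-run decline under these rates.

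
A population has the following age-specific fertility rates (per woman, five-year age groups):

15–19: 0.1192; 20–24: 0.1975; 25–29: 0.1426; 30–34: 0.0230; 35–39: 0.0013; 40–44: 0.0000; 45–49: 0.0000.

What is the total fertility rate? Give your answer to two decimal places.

2.42

Sum of ASFRs = 0.1192 + 0.1975 + 0.1426 + 0.0230 + 0.0013 + 0.0000 + 0.0000 = 0.4836
TFR = 5 × 0.4836 = 2.418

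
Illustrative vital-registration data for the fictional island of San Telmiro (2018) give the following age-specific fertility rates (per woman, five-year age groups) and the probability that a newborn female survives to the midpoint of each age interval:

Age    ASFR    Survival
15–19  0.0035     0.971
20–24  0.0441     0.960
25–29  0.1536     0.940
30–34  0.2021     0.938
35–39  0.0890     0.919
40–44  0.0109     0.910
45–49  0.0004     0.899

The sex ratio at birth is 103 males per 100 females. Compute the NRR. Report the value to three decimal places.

Proportion female at birth = 100 / (100 + 103) = 0.49261.
Survival-weighted fertility by age (5·fₓ·Sₓ):
  15–19: 5 × 0.0035 × 0.971 = 0.01699
  20–24: 5 × 0.0441 × 0.960 = 0.21168
  25–29: 5 × 0.1536 × 0.940 = 0.72192
  30–34: 5 × 0.2021 × 0.938 = 0.94785
  35–39: 5 × 0.0890 × 0.919 = 0.40896
  40–44: 5 × 0.0109 × 0.910 = 0.04960
  45–49: 5 × 0.0004 × 0.899 = 0.00180
Sum = 2.35880
NRR = 0.49261 × 2.35880 = 1.16197

1.162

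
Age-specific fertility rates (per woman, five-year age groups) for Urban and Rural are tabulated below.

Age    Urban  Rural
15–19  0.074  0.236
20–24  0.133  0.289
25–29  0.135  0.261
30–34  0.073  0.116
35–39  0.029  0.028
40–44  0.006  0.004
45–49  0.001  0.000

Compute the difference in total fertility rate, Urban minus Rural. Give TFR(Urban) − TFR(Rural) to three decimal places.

-2.415

Urban:
  Sum of ASFRs = 0.074 + 0.133 + 0.135 + 0.073 + 0.029 + 0.006 + 0.001 = 0.451
  TFR = 5 × 0.451 = 2.255
Rural:
  Sum of ASFRs = 0.236 + 0.289 + 0.261 + 0.116 + 0.028 + 0.004 + 0.000 = 0.934
  TFR = 5 × 0.934 = 4.67
Difference = 2.255 − 4.67 = -2.415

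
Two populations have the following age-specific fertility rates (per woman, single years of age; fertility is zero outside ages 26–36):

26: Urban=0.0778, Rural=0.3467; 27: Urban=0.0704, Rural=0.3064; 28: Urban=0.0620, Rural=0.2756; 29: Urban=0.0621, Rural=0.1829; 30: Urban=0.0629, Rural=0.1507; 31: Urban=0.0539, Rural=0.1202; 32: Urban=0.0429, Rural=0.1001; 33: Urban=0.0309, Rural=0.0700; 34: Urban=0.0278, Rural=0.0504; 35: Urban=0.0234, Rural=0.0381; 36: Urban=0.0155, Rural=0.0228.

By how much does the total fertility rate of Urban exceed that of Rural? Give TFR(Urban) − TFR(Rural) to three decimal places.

Urban:
  Sum of ASFRs = 0.0778 + 0.0704 + 0.0620 + 0.0621 + 0.0629 + 0.0539 + 0.0429 + 0.0309 + 0.0278 + 0.0234 + 0.0155 = 0.5296
  TFR = 0.5296
Rural:
  Sum of ASFRs = 0.3467 + 0.3064 + 0.2756 + 0.1829 + 0.1507 + 0.1202 + 0.1001 + 0.0700 + 0.0504 + 0.0381 + 0.0228 = 1.6639
  TFR = 1.6639
Difference = 0.5296 − 1.6639 = -1.1343

-1.134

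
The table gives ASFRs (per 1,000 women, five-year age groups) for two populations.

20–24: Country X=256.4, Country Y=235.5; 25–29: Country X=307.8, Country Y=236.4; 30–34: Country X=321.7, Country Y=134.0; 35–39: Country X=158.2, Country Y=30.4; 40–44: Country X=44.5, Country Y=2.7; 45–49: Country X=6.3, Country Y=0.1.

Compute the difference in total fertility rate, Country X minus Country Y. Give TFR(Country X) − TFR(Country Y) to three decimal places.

Country X:
  Sum of ASFRs = 256.4 + 307.8 + 321.7 + 158.2 + 44.5 + 6.3 = 1094.9
  TFR = 5 × 1094.9 / 1000 = 5.4745
Country Y:
  Sum of ASFRs = 235.5 + 236.4 + 134.0 + 30.4 + 2.7 + 0.1 = 639.1
  TFR = 5 × 639.1 / 1000 = 3.1955
Difference = 5.4745 − 3.1955 = 2.279

2.279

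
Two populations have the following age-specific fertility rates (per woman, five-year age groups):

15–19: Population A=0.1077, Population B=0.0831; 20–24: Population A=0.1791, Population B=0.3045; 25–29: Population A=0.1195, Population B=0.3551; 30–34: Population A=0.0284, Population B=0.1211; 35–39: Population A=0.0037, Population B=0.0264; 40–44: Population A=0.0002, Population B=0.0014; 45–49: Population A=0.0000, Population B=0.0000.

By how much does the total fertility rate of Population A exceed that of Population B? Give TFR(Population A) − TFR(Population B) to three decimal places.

-2.265

Population A:
  Sum of ASFRs = 0.1077 + 0.1791 + 0.1195 + 0.0284 + 0.0037 + 0.0002 + 0.0000 = 0.4386
  TFR = 5 × 0.4386 = 2.193
Population B:
  Sum of ASFRs = 0.0831 + 0.3045 + 0.3551 + 0.1211 + 0.0264 + 0.0014 + 0.0000 = 0.8916
  TFR = 5 × 0.8916 = 4.458
Difference = 2.193 − 4.458 = -2.265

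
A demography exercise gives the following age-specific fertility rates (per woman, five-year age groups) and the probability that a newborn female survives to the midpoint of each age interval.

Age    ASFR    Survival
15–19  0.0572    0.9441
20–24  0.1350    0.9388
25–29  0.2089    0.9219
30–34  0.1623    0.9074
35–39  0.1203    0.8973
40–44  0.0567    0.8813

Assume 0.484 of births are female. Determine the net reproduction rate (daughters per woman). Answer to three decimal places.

1.642

Proportion female at birth = 0.484.
Per-age-group product (5 × ASFR × survival probability):
  15–19: 5 × 0.0572 × 0.9441 = 0.27001
  20–24: 5 × 0.1350 × 0.9388 = 0.63369
  25–29: 5 × 0.2089 × 0.9219 = 0.96292
  30–34: 5 × 0.1623 × 0.9074 = 0.73636
  35–39: 5 × 0.1203 × 0.8973 = 0.53973
  40–44: 5 × 0.0567 × 0.8813 = 0.24985
Sum = 3.39256
NRR = 0.484 × 3.39256 = 1.64200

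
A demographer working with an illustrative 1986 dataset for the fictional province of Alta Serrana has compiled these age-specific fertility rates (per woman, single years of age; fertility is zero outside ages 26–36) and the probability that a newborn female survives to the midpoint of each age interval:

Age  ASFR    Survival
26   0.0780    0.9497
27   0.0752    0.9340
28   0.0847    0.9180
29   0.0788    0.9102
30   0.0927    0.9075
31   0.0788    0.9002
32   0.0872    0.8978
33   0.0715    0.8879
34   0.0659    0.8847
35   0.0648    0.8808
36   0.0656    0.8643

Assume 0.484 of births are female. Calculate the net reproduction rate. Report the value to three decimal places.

Proportion female at birth = 0.484.
Each age group contributes 1 × ASFR × survival:
  26: 1 × 0.0780 × 0.9497 = 0.07408
  27: 1 × 0.0752 × 0.9340 = 0.07024
  28: 1 × 0.0847 × 0.9180 = 0.07775
  29: 1 × 0.0788 × 0.9102 = 0.07172
  30: 1 × 0.0927 × 0.9075 = 0.08413
  31: 1 × 0.0788 × 0.9002 = 0.07094
  32: 1 × 0.0872 × 0.8978 = 0.07829
  33: 1 × 0.0715 × 0.8879 = 0.06348
  34: 1 × 0.0659 × 0.8847 = 0.05830
  35: 1 × 0.0648 × 0.8808 = 0.05708
  36: 1 × 0.0656 × 0.8643 = 0.05670
Sum = 0.76271
NRR = 0.484 × 0.76271 = 0.36915
NRR < 1, so the cohort does not fully replace itself.

0.369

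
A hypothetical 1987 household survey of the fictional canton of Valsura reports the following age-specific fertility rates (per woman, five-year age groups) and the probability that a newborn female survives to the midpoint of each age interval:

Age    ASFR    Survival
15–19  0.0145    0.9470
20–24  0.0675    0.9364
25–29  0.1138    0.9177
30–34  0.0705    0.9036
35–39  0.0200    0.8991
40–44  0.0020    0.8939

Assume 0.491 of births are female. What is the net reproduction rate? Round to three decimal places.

0.650

Proportion female at birth = 0.491.
Per-age-group product (5 × ASFR × survival probability):
  15–19: 5 × 0.0145 × 0.9470 = 0.06866
  20–24: 5 × 0.0675 × 0.9364 = 0.31604
  25–29: 5 × 0.1138 × 0.9177 = 0.52217
  30–34: 5 × 0.0705 × 0.9036 = 0.31852
  35–39: 5 × 0.0200 × 0.8991 = 0.08991
  40–44: 5 × 0.0020 × 0.8939 = 0.00894
Sum = 1.32424
NRR = 0.491 × 1.32424 = 0.65020
NRR < 1, so the cohort does not fully replace itself.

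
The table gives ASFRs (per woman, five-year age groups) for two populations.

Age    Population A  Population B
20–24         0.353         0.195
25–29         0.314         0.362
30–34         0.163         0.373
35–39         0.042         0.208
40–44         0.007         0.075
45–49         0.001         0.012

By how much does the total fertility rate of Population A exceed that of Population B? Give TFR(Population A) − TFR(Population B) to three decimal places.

Population A:
  Sum of ASFRs = 0.353 + 0.314 + 0.163 + 0.042 + 0.007 + 0.001 = 0.880
  TFR = 5 × 0.880 = 4.4
Population B:
  Sum of ASFRs = 0.195 + 0.362 + 0.373 + 0.208 + 0.075 + 0.012 = 1.225
  TFR = 5 × 1.225 = 6.125
Difference = 4.4 − 6.125 = -1.725

-1.725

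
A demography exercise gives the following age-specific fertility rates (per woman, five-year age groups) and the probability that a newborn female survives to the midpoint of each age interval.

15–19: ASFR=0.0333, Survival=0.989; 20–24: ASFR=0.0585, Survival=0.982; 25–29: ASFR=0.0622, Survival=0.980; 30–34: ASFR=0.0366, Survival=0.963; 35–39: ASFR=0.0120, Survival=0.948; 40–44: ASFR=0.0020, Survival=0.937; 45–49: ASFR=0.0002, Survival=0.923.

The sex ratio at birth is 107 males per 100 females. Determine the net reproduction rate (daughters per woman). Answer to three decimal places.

Proportion female at birth = 100 / (100 + 107) = 0.48309.
Each age group contributes 5 × ASFR × survival:
  15–19: 5 × 0.0333 × 0.989 = 0.16467
  20–24: 5 × 0.0585 × 0.982 = 0.28724
  25–29: 5 × 0.0622 × 0.980 = 0.30478
  30–34: 5 × 0.0366 × 0.963 = 0.17623
  35–39: 5 × 0.0120 × 0.948 = 0.05688
  40–44: 5 × 0.0020 × 0.937 = 0.00937
  45–49: 5 × 0.0002 × 0.923 = 0.00092
Sum = 1.00009
NRR = 0.48309 × 1.00009 = 0.48313

0.483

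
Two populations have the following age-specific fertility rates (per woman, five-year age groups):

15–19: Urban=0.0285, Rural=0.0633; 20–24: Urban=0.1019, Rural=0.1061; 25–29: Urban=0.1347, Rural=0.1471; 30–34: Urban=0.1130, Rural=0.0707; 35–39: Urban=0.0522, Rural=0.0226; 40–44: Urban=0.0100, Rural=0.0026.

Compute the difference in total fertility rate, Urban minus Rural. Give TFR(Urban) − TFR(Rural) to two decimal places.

Urban:
  Sum of ASFRs = 0.0285 + 0.1019 + 0.1347 + 0.1130 + 0.0522 + 0.0100 = 0.4403
  TFR = 5 × 0.4403 = 2.2015
Rural:
  Sum of ASFRs = 0.0633 + 0.1061 + 0.1471 + 0.0707 + 0.0226 + 0.0026 = 0.4124
  TFR = 5 × 0.4124 = 2.062
Difference = 2.2015 − 2.062 = 0.1395

0.14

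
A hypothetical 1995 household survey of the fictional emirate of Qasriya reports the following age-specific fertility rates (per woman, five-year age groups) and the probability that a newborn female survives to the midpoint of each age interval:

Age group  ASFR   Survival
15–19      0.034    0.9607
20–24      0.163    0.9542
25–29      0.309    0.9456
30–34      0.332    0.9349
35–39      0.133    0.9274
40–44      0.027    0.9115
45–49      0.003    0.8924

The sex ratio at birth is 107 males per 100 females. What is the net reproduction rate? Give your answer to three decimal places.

Proportion female at birth = 100 / (100 + 107) = 0.48309.
Per-age-group product (5 × ASFR × survival probability):
  15–19: 5 × 0.034 × 0.9607 = 0.16332
  20–24: 5 × 0.163 × 0.9542 = 0.77767
  25–29: 5 × 0.309 × 0.9456 = 1.46095
  30–34: 5 × 0.332 × 0.9349 = 1.55193
  35–39: 5 × 0.133 × 0.9274 = 0.61672
  40–44: 5 × 0.027 × 0.9115 = 0.12305
  45–49: 5 × 0.003 × 0.8924 = 0.01339
Sum = 4.70703
NRR = 0.48309 × 4.70703 = 2.27392
NRR > 1, so each generation more than replaces itself.

2.274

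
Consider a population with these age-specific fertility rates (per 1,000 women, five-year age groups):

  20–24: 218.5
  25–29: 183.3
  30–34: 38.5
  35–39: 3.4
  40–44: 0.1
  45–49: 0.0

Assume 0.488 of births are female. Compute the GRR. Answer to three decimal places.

1.083

Proportion female at birth = 0.488.
Sum of ASFRs = 218.5 + 183.3 + 38.5 + 3.4 + 0.1 + 0.0 = 443.8
TFR = 5 × 443.8 / 1000 = 2.219
GRR = 0.488 × 2.219 = 1.08287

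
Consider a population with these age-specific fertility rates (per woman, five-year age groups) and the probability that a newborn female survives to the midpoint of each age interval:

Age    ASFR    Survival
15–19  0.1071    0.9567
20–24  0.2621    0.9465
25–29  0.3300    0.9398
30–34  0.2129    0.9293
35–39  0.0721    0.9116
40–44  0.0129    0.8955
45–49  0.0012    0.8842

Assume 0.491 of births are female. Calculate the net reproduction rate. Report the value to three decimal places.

2.300

Proportion female at birth = 0.491.
Each age group contributes 5 × ASFR × survival:
  15–19: 5 × 0.1071 × 0.9567 = 0.51231
  20–24: 5 × 0.2621 × 0.9465 = 1.24039
  25–29: 5 × 0.3300 × 0.9398 = 1.55067
  30–34: 5 × 0.2129 × 0.9293 = 0.98924
  35–39: 5 × 0.0721 × 0.9116 = 0.32863
  40–44: 5 × 0.0129 × 0.8955 = 0.05776
  45–49: 5 × 0.0012 × 0.8842 = 0.00531
Sum = 4.68431
NRR = 0.491 × 4.68431 = 2.30000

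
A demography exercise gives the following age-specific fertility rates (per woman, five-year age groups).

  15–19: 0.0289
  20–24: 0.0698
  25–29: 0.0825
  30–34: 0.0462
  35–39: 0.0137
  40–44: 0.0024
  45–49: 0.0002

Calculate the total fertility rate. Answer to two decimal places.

Sum of ASFRs = 0.0289 + 0.0698 + 0.0825 + 0.0462 + 0.0137 + 0.0024 + 0.0002 = 0.2437
TFR = 5 × 0.2437 = 1.2185

1.22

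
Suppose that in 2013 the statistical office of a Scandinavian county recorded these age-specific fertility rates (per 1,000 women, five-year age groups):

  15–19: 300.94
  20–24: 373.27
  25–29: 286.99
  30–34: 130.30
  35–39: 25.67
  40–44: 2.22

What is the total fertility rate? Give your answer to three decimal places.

Sum of ASFRs = 300.94 + 373.27 + 286.99 + 130.30 + 25.67 + 2.22 = 1119.39
TFR = 5 × 1119.39 / 1000 = 5.59695

5.597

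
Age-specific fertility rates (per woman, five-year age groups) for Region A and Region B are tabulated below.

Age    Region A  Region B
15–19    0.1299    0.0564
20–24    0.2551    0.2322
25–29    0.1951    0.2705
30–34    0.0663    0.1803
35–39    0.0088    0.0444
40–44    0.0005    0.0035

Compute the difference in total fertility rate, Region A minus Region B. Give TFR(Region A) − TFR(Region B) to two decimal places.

-0.66

Region A:
  Sum of ASFRs = 0.1299 + 0.2551 + 0.1951 + 0.0663 + 0.0088 + 0.0005 = 0.6557
  TFR = 5 × 0.6557 = 3.2785
Region B:
  Sum of ASFRs = 0.0564 + 0.2322 + 0.2705 + 0.1803 + 0.0444 + 0.0035 = 0.7873
  TFR = 5 × 0.7873 = 3.9365
Difference = 3.2785 − 3.9365 = -0.658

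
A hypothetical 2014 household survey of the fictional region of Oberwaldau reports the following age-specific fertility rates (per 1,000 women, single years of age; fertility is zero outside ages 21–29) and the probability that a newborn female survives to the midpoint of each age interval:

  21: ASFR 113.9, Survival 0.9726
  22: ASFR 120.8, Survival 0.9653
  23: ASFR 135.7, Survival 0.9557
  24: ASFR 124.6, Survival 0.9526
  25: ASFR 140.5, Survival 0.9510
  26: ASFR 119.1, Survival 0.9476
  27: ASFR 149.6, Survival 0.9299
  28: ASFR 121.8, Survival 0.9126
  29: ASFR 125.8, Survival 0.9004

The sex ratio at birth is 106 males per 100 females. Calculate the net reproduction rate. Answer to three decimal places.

Proportion female at birth = 100 / (100 + 106) = 0.48544.
Weighting each age-specific rate by interval width and survival:
  21: 1 × 113.9/1000 × 0.9726 = 0.11078
  22: 1 × 120.8/1000 × 0.9653 = 0.11661
  23: 1 × 135.7/1000 × 0.9557 = 0.12969
  24: 1 × 124.6/1000 × 0.9526 = 0.11869
  25: 1 × 140.5/1000 × 0.9510 = 0.13362
  26: 1 × 119.1/1000 × 0.9476 = 0.11286
  27: 1 × 149.6/1000 × 0.9299 = 0.13911
  28: 1 × 121.8/1000 × 0.9126 = 0.11115
  29: 1 × 125.8/1000 × 0.9004 = 0.11327
Sum = 1.08578
NRR = 0.48544 × 1.08578 = 0.52708
With NRR below 1 the population is below replacement fertility.

0.527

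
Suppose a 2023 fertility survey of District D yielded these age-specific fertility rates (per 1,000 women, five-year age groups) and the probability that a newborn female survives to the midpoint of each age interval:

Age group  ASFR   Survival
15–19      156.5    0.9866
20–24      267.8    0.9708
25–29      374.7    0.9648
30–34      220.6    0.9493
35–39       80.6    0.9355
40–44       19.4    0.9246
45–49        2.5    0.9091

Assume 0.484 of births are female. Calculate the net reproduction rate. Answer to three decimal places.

2.616

Proportion female at birth = 0.484.
Per-age-group product (5 × ASFR × survival probability):
  15–19: 5 × 156.5/1000 × 0.9866 = 0.77201
  20–24: 5 × 267.8/1000 × 0.9708 = 1.29990
  25–29: 5 × 374.7/1000 × 0.9648 = 1.80755
  30–34: 5 × 220.6/1000 × 0.9493 = 1.04708
  35–39: 5 × 80.6/1000 × 0.9355 = 0.37701
  40–44: 5 × 19.4/1000 × 0.9246 = 0.08969
  45–49: 5 × 2.5/1000 × 0.9091 = 0.01136
Sum = 5.40460
NRR = 0.484 × 5.40460 = 2.61583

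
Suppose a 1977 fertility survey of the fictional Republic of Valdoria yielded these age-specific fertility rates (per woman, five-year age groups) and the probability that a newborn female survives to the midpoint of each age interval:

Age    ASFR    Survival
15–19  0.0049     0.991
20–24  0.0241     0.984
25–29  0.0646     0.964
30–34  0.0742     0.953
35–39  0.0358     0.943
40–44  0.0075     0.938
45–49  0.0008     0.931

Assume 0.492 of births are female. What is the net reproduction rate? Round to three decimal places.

Proportion female at birth = 0.492.
Each age group contributes 5 × ASFR × survival:
  15–19: 5 × 0.0049 × 0.991 = 0.02428
  20–24: 5 × 0.0241 × 0.984 = 0.11857
  25–29: 5 × 0.0646 × 0.964 = 0.31137
  30–34: 5 × 0.0742 × 0.953 = 0.35356
  35–39: 5 × 0.0358 × 0.943 = 0.16880
  40–44: 5 × 0.0075 × 0.938 = 0.03518
  45–49: 5 × 0.0008 × 0.931 = 0.00372
Sum = 1.01548
NRR = 0.492 × 1.01548 = 0.49962

0.500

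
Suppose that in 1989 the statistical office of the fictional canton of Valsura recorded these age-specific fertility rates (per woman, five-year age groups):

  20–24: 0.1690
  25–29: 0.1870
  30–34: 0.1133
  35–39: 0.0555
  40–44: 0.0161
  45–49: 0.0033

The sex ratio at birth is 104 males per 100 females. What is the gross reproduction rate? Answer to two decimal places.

1.33

Proportion female at birth = 100 / (100 + 104) = 0.49020.
Sum of ASFRs = 0.1690 + 0.1870 + 0.1133 + 0.0555 + 0.0161 + 0.0033 = 0.5442
TFR = 5 × 0.5442 = 2.721
GRR = 0.49020 × 2.721 = 1.33383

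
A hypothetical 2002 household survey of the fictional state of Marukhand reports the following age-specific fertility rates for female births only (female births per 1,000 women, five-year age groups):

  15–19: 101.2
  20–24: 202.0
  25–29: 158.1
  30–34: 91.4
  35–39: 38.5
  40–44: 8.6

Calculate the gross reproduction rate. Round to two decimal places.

3.00

Sum of female ASFRs = 101.2 + 202.0 + 158.1 + 91.4 + 38.5 + 8.6 = 599.8
GRR = 5 × 599.8 / 1000 = 2.999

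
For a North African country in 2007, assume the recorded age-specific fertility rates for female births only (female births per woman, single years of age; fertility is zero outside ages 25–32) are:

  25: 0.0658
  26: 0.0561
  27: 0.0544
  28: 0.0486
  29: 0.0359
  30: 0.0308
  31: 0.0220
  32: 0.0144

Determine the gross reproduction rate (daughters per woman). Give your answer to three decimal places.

Sum of female ASFRs = 0.0658 + 0.0561 + 0.0544 + 0.0486 + 0.0359 + 0.0308 + 0.0220 + 0.0144 = 0.3280
GRR = 0.328

0.328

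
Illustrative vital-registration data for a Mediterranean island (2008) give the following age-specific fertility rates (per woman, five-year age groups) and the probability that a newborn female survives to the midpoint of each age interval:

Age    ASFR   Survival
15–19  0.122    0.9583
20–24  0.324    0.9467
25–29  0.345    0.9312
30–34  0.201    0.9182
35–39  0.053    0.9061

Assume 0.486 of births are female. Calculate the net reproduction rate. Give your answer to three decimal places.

2.375

Proportion female at birth = 0.486.
Per-age-group product (5 × ASFR × survival probability):
  15–19: 5 × 0.122 × 0.9583 = 0.58456
  20–24: 5 × 0.324 × 0.9467 = 1.53365
  25–29: 5 × 0.345 × 0.9312 = 1.60632
  30–34: 5 × 0.201 × 0.9182 = 0.92279
  35–39: 5 × 0.053 × 0.9061 = 0.24012
Sum = 4.88744
NRR = 0.486 × 4.88744 = 2.37530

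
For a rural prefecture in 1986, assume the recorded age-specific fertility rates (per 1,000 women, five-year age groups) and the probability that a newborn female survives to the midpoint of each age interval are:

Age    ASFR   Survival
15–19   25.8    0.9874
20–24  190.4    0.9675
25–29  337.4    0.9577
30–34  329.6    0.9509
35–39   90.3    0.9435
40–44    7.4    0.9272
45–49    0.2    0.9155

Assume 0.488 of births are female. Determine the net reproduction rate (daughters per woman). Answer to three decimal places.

2.290

Proportion female at birth = 0.488.
Weighting each age-specific rate by interval width and survival:
  15–19: 5 × 25.8/1000 × 0.9874 = 0.12737
  20–24: 5 × 190.4/1000 × 0.9675 = 0.92106
  25–29: 5 × 337.4/1000 × 0.9577 = 1.61564
  30–34: 5 × 329.6/1000 × 0.9509 = 1.56708
  35–39: 5 × 90.3/1000 × 0.9435 = 0.42599
  40–44: 5 × 7.4/1000 × 0.9272 = 0.03431
  45–49: 5 × 0.2/1000 × 0.9155 = 0.00092
Sum = 4.69237
NRR = 0.488 × 4.69237 = 2.28988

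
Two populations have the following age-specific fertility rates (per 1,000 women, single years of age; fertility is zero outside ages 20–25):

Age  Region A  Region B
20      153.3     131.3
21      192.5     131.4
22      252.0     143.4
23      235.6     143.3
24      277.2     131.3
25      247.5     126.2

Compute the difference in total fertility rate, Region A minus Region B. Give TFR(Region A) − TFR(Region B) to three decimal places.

Region A:
  Sum of ASFRs = 153.3 + 192.5 + 252.0 + 235.6 + 277.2 + 247.5 = 1358.1
  TFR = 1358.1 / 1000 = 1.3581
Region B:
  Sum of ASFRs = 131.3 + 131.4 + 143.4 + 143.3 + 131.3 + 126.2 = 806.9
  TFR = 806.9 / 1000 = 0.8069
Difference = 1.3581 − 0.8069 = 0.5512

0.551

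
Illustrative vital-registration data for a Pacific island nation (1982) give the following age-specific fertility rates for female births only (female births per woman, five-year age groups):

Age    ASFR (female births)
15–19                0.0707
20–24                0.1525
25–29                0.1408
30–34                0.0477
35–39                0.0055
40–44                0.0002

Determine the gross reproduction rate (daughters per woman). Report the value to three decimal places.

Sum of female ASFRs = 0.0707 + 0.1525 + 0.1408 + 0.0477 + 0.0055 + 0.0002 = 0.4174
GRR = 5 × 0.4174 = 2.087

2.087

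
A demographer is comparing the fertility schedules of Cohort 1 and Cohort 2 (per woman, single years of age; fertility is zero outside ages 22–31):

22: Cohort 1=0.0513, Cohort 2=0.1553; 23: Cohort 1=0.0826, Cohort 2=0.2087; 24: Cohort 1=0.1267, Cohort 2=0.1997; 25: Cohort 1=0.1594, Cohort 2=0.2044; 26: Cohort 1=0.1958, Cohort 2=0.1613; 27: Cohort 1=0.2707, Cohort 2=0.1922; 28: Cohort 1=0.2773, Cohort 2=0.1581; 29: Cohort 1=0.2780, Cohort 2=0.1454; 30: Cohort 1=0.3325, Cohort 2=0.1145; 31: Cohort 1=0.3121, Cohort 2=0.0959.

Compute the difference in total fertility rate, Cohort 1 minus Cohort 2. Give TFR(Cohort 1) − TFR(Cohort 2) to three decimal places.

Cohort 1:
  Sum of ASFRs = 0.0513 + 0.0826 + 0.1267 + 0.1594 + 0.1958 + 0.2707 + 0.2773 + 0.2780 + 0.3325 + 0.3121 = 2.0864
  TFR = 2.0864
Cohort 2:
  Sum of ASFRs = 0.1553 + 0.2087 + 0.1997 + 0.2044 + 0.1613 + 0.1922 + 0.1581 + 0.1454 + 0.1145 + 0.0959 = 1.6355
  TFR = 1.6355
Difference = 2.0864 − 1.6355 = 0.4509

0.451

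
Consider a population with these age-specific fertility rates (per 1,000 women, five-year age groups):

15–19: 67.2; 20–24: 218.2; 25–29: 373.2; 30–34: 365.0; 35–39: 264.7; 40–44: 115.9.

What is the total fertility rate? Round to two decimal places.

Sum of ASFRs = 67.2 + 218.2 + 373.2 + 365.0 + 264.7 + 115.9 = 1404.2
TFR = 5 × 1404.2 / 1000 = 7.021

7.02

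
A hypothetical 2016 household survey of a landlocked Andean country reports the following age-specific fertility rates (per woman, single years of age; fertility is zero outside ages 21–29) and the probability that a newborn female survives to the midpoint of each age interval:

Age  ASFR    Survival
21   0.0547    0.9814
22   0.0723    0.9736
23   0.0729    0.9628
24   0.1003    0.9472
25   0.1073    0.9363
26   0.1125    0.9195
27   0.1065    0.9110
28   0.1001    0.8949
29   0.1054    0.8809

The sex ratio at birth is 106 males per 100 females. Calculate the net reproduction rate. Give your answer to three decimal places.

0.375

Proportion female at birth = 100 / (100 + 106) = 0.48544.
Per-age-group product (1 × ASFR × survival probability):
  21: 1 × 0.0547 × 0.9814 = 0.05368
  22: 1 × 0.0723 × 0.9736 = 0.07039
  23: 1 × 0.0729 × 0.9628 = 0.07019
  24: 1 × 0.1003 × 0.9472 = 0.09500
  25: 1 × 0.1073 × 0.9363 = 0.10046
  26: 1 × 0.1125 × 0.9195 = 0.10344
  27: 1 × 0.1065 × 0.9110 = 0.09702
  28: 1 × 0.1001 × 0.8949 = 0.08958
  29: 1 × 0.1054 × 0.8809 = 0.09285
Sum = 0.77261
NRR = 0.48544 × 0.77261 = 0.37506
With NRR below 1 the population is below replacement fertility.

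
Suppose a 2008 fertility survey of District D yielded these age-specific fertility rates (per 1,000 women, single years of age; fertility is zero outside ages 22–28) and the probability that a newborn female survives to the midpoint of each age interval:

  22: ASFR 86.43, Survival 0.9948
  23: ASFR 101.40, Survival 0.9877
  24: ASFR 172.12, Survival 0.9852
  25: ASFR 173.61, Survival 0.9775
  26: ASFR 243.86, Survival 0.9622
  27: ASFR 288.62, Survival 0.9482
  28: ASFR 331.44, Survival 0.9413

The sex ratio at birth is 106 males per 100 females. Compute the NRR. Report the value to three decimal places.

Proportion female at birth = 100 / (100 + 106) = 0.48544.
Per-age-group product (1 × ASFR × survival probability):
  22: 1 × 86.43/1000 × 0.9948 = 0.08598
  23: 1 × 101.40/1000 × 0.9877 = 0.10015
  24: 1 × 172.12/1000 × 0.9852 = 0.16957
  25: 1 × 173.61/1000 × 0.9775 = 0.16970
  26: 1 × 243.86/1000 × 0.9622 = 0.23464
  27: 1 × 288.62/1000 × 0.9482 = 0.27367
  28: 1 × 331.44/1000 × 0.9413 = 0.31198
Sum = 1.34569
NRR = 0.48544 × 1.34569 = 0.65325

0.653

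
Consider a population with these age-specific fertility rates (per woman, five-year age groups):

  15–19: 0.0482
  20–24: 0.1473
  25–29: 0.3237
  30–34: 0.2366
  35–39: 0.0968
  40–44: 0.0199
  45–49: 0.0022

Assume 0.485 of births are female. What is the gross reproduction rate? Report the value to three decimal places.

Proportion female at birth = 0.485.
Sum of ASFRs = 0.0482 + 0.1473 + 0.3237 + 0.2366 + 0.0968 + 0.0199 + 0.0022 = 0.8747
TFR = 5 × 0.8747 = 4.3735
GRR = 0.485 × 4.3735 = 2.12115

2.121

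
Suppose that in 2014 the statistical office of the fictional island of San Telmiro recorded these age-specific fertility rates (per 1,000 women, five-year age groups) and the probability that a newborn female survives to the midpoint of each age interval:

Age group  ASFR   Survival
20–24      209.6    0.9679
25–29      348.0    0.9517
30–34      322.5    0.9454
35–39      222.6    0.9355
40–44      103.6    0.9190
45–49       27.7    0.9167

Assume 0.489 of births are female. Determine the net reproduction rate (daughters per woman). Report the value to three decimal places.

2.855

Proportion female at birth = 0.489.
Per-age-group product (5 × ASFR × survival probability):
  20–24: 5 × 209.6/1000 × 0.9679 = 1.01436
  25–29: 5 × 348.0/1000 × 0.9517 = 1.65596
  30–34: 5 × 322.5/1000 × 0.9454 = 1.52446
  35–39: 5 × 222.6/1000 × 0.9355 = 1.04121
  40–44: 5 × 103.6/1000 × 0.9190 = 0.47604
  45–49: 5 × 27.7/1000 × 0.9167 = 0.12696
Sum = 5.83899
NRR = 0.489 × 5.83899 = 2.85527
An NRR exceeding 1 indicates intrinsic growth under these rates.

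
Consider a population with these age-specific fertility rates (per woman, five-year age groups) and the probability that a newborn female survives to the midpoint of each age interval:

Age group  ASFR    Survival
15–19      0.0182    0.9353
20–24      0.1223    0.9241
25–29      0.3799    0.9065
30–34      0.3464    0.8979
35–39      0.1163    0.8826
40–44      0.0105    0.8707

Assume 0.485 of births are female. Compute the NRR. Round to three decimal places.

Proportion female at birth = 0.485.
Per-age-group product (5 × ASFR × survival probability):
  15–19: 5 × 0.0182 × 0.9353 = 0.08511
  20–24: 5 × 0.1223 × 0.9241 = 0.56509
  25–29: 5 × 0.3799 × 0.9065 = 1.72190
  30–34: 5 × 0.3464 × 0.8979 = 1.55516
  35–39: 5 × 0.1163 × 0.8826 = 0.51323
  40–44: 5 × 0.0105 × 0.8707 = 0.04571
Sum = 4.48620
NRR = 0.485 × 4.48620 = 2.17581
NRR > 1, so each generation more than replaces itself.

2.176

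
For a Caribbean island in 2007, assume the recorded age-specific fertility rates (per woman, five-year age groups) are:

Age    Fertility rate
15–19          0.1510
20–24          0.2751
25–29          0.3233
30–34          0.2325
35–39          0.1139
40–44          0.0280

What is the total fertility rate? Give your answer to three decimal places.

Sum of ASFRs = 0.1510 + 0.2751 + 0.3233 + 0.2325 + 0.1139 + 0.0280 = 1.1238
TFR = 5 × 1.1238 = 5.619

5.619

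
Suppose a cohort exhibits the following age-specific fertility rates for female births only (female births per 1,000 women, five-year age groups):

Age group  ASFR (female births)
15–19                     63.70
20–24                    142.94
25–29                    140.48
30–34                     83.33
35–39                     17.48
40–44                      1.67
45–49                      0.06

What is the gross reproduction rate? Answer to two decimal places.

2.25

Sum of female ASFRs = 63.70 + 142.94 + 140.48 + 83.33 + 17.48 + 1.67 + 0.06 = 449.66
GRR = 5 × 449.66 / 1000 = 2.2483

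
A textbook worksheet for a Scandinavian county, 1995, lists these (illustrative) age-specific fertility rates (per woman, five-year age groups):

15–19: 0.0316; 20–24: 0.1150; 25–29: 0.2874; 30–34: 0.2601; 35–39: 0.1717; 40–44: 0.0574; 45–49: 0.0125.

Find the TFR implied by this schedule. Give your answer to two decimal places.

Sum of ASFRs = 0.0316 + 0.1150 + 0.2874 + 0.2601 + 0.1717 + 0.0574 + 0.0125 = 0.9357
TFR = 5 × 0.9357 = 4.6785

4.68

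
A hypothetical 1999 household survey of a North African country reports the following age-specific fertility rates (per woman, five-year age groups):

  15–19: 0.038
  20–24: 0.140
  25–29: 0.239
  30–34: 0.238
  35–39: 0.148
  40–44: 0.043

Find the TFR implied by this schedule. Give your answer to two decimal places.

Sum of ASFRs = 0.038 + 0.140 + 0.239 + 0.238 + 0.148 + 0.043 = 0.846
TFR = 5 × 0.846 = 4.23

4.23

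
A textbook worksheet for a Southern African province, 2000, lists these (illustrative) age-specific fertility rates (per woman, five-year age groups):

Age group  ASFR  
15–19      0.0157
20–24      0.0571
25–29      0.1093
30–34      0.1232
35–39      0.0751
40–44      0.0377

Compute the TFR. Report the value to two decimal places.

2.09

Sum of ASFRs = 0.0157 + 0.0571 + 0.1093 + 0.1232 + 0.0751 + 0.0377 = 0.4181
TFR = 5 × 0.4181 = 2.0905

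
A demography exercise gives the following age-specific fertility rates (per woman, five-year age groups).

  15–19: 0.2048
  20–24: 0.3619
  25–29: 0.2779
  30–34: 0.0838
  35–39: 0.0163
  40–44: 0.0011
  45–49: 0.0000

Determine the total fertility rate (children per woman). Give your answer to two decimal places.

4.73

Sum of ASFRs = 0.2048 + 0.3619 + 0.2779 + 0.0838 + 0.0163 + 0.0011 + 0.0000 = 0.9458
TFR = 5 × 0.9458 = 4.729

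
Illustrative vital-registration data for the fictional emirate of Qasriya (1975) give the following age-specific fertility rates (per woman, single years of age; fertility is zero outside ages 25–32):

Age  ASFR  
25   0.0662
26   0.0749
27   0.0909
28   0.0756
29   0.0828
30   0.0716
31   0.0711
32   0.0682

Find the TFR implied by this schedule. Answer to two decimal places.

0.60

Sum of ASFRs = 0.0662 + 0.0749 + 0.0909 + 0.0756 + 0.0828 + 0.0716 + 0.0711 + 0.0682 = 0.6013
TFR = 0.6013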